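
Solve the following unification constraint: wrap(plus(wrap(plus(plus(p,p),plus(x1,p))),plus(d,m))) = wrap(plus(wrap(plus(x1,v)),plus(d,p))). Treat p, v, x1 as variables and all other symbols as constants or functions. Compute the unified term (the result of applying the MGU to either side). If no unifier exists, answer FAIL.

wrap(plus(wrap(plus(plus(m,m),plus(plus(m,m),m))),plus(d,m)))

Decompose wrap/1: plus(wrap(plus(plus(p,p),plus(x1,p))),plus(d,m)) = plus(wrap(plus(x1,v)),plus(d,p)).
Decompose plus/2: wrap(plus(plus(p,p),plus(x1,p))) = wrap(plus(x1,v)),  plus(d,m) = plus(d,p).
Decompose wrap/1: plus(plus(p,p),plus(x1,p)) = plus(x1,v).
Decompose plus/2: plus(p,p) = x1,  plus(x1,p) = v.
Bind x1 := plus(p,p); substituting into the one remaining equation that mentions x1 gives: plus(plus(p,p),p) = v.
Bind v := plus(plus(p,p),p); no other remaining equation mentions v.
Decompose plus/2: d = d,  m = p.
Delete trivial equation d = d.
Bind p := m. Substituting into the earlier bindings gives x1 := plus(m,m), v := plus(plus(m,m),m).
Applying the MGU to either side gives wrap(plus(wrap(plus(plus(m,m),plus(plus(m,m),m))),plus(d,m))).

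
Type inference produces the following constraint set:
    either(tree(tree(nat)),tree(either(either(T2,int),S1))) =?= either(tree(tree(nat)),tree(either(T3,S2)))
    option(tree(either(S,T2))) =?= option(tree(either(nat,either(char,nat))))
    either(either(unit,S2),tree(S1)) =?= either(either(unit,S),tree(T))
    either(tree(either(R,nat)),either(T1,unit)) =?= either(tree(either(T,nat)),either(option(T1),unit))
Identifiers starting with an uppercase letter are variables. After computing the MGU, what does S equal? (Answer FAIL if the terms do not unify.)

Decompose either/2: tree(tree(nat)) =?= tree(tree(nat)),  tree(either(either(T2,int),S1)) =?= tree(either(T3,S2)).
Delete trivial equation tree(tree(nat)) =?= tree(tree(nat)).
Decompose tree/1: either(either(T2,int),S1) =?= either(T3,S2).
Decompose either/2: either(T2,int) =?= T3,  S1 =?= S2.
Bind T3 := either(T2,int); no other remaining equation mentions T3.
Bind S1 := S2; substituting into the one remaining equation that mentions S1 gives: either(either(unit,S2),tree(S2)) =?= either(either(unit,S),tree(T)).
Decompose option/1: tree(either(S,T2)) =?= tree(either(nat,either(char,nat))).
Decompose tree/1: either(S,T2) =?= either(nat,either(char,nat)).
Decompose either/2: S =?= nat,  T2 =?= either(char,nat).
Bind S := nat; substituting into the one remaining equation that mentions S gives: either(either(unit,S2),tree(S2)) =?= either(either(unit,nat),tree(T)).
Bind T2 := either(char,nat); no other remaining equation mentions T2. Substituting into the earlier binding gives T3 := either(either(char,nat),int).
Decompose either/2: either(unit,S2) =?= either(unit,nat),  tree(S2) =?= tree(T).
Decompose either/2: unit =?= unit,  S2 =?= nat.
Delete trivial equation unit =?= unit.
Bind S2 := nat; substituting into the one remaining equation that mentions S2 gives: tree(nat) =?= tree(T). Substituting into the earlier binding gives S1 := nat.
Decompose tree/1: nat =?= T.
Bind T := nat; substituting into the remaining equation gives: either(tree(either(R,nat)),either(T1,unit)) =?= either(tree(either(nat,nat)),either(option(T1),unit)).
Decompose either/2: tree(either(R,nat)) =?= tree(either(nat,nat)),  either(T1,unit) =?= either(option(T1),unit).
Decompose tree/1: either(R,nat) =?= either(nat,nat).
Decompose either/2: R =?= nat,  nat =?= nat.
Bind R := nat; no other remaining equation mentions R.
Delete trivial equation nat =?= nat.
Decompose either/2: T1 =?= option(T1),  unit =?= unit.
Occurs check fails: T1 occurs in option(T1); the equation T1 =?= option(T1) has no finite solution.

FAIL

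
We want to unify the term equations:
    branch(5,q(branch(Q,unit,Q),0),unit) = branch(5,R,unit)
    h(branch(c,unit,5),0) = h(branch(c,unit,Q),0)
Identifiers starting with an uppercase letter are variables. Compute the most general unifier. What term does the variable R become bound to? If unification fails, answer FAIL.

q(branch(5,unit,5),0)

Decompose branch/3: 5 = 5,  q(branch(Q,unit,Q),0) = R,  unit = unit.
Delete trivial equation 5 = 5.
Bind R := q(branch(Q,unit,Q),0); no other remaining equation mentions R.
Delete trivial equation unit = unit.
Decompose h/2: branch(c,unit,5) = branch(c,unit,Q),  0 = 0.
Decompose branch/3: c = c,  unit = unit,  5 = Q.
Delete trivial equation c = c.
Delete trivial equation unit = unit.
Bind Q := 5; no other remaining equation mentions Q. Substituting into the earlier binding gives R := q(branch(5,unit,5),0).
Delete trivial equation 0 = 0.
MGU = { R ↦ q(branch(5,unit,5),0), Q ↦ 5 }, so R ↦ q(branch(5,unit,5),0).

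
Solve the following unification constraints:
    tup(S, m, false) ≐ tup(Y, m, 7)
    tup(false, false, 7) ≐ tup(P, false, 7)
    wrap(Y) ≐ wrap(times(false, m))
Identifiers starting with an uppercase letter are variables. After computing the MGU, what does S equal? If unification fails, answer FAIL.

FAIL

Decompose tup/3: S ≐ Y,  m ≐ m,  false ≐ 7.
Bind S := Y; no other remaining equation mentions S.
Delete trivial equation m ≐ m.
Clash: constants false and 7 differ; no unifier exists.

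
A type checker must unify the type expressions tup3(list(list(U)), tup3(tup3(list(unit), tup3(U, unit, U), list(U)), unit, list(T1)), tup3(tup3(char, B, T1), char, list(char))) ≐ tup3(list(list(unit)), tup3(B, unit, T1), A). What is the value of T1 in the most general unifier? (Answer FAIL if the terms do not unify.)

Decompose tup3/3: list(list(U)) ≐ list(list(unit)),  tup3(tup3(list(unit), tup3(U, unit, U), list(U)), unit, list(T1)) ≐ tup3(B, unit, T1),  tup3(tup3(char, B, T1), char, list(char)) ≐ A.
Decompose list/1: list(U) ≐ list(unit).
Decompose list/1: U ≐ unit.
Bind U := unit; substituting into the one remaining equation that mentions U gives: tup3(tup3(list(unit), tup3(unit, unit, unit), list(unit)), unit, list(T1)) ≐ tup3(B, unit, T1).
Decompose tup3/3: tup3(list(unit), tup3(unit, unit, unit), list(unit)) ≐ B,  unit ≐ unit,  list(T1) ≐ T1.
Bind B := tup3(list(unit), tup3(unit, unit, unit), list(unit)); substituting into the one remaining equation that mentions B gives: tup3(tup3(char, tup3(list(unit), tup3(unit, unit, unit), list(unit)), T1), char, list(char)) ≐ A.
Delete trivial equation unit ≐ unit.
Occurs check fails: T1 occurs in list(T1); the equation T1 ≐ list(T1) has no finite solution.

FAIL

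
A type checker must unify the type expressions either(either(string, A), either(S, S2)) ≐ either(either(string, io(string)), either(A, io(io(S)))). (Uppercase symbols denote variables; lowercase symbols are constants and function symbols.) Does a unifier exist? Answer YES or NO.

Decompose either/2: either(string, A) ≐ either(string, io(string)),  either(S, S2) ≐ either(A, io(io(S))).
Decompose either/2: string ≐ string,  A ≐ io(string).
Delete trivial equation string ≐ string.
Bind A := io(string); substituting into the remaining equation gives: either(S, S2) ≐ either(io(string), io(io(S))).
Decompose either/2: S ≐ io(string),  S2 ≐ io(io(S)).
Bind S := io(string); substituting into the remaining equation gives: S2 ≐ io(io(io(string))).
Bind S2 := io(io(io(string))).
No equations remain and no clash or occurs-check failure arose, so a unifier exists.

YES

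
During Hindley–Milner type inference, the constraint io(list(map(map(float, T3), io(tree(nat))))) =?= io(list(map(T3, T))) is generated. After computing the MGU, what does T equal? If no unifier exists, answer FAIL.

Decompose io/1: list(map(map(float, T3), io(tree(nat)))) =?= list(map(T3, T)).
Decompose list/1: map(map(float, T3), io(tree(nat))) =?= map(T3, T).
Decompose map/2: map(float, T3) =?= T3,  io(tree(nat)) =?= T.
Occurs check fails: T3 occurs in map(float, T3); the equation T3 =?= map(float, T3) has no finite solution.

FAIL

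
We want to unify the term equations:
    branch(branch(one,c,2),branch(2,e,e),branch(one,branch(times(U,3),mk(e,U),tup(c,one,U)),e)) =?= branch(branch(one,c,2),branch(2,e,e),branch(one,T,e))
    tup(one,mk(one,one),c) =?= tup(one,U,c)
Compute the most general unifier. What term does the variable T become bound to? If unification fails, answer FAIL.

Decompose branch/3: branch(one,c,2) =?= branch(one,c,2),  branch(2,e,e) =?= branch(2,e,e),  branch(one,branch(times(U,3),mk(e,U),tup(c,one,U)),e) =?= branch(one,T,e).
Delete trivial equation branch(one,c,2) =?= branch(one,c,2).
Delete trivial equation branch(2,e,e) =?= branch(2,e,e).
Decompose branch/3: one =?= one,  branch(times(U,3),mk(e,U),tup(c,one,U)) =?= T,  e =?= e.
Delete trivial equation one =?= one.
Bind T := branch(times(U,3),mk(e,U),tup(c,one,U)); no other remaining equation mentions T.
Delete trivial equation e =?= e.
Decompose tup/3: one =?= one,  mk(one,one) =?= U,  c =?= c.
Delete trivial equation one =?= one.
Bind U := mk(one,one); no other remaining equation mentions U. Substituting into the earlier binding gives T := branch(times(mk(one,one),3),mk(e,mk(one,one)),tup(c,one,mk(one,one))).
Delete trivial equation c =?= c.
MGU = { T ↦ branch(times(mk(one,one),3),mk(e,mk(one,one)),tup(c,one,mk(one,one))), U ↦ mk(one,one) }, so T ↦ branch(times(mk(one,one),3),mk(e,mk(one,one)),tup(c,one,mk(one,one))).

branch(times(mk(one,one),3),mk(e,mk(one,one)),tup(c,one,mk(one,one)))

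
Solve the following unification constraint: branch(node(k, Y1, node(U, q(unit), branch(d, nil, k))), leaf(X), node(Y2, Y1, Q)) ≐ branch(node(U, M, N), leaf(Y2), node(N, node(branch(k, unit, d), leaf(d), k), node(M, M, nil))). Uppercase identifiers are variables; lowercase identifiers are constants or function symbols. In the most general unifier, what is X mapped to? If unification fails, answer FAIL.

Decompose branch/3: node(k, Y1, node(U, q(unit), branch(d, nil, k))) ≐ node(U, M, N),  leaf(X) ≐ leaf(Y2),  node(Y2, Y1, Q) ≐ node(N, node(branch(k, unit, d), leaf(d), k), node(M, M, nil)).
Decompose node/3: k ≐ U,  Y1 ≐ M,  node(U, q(unit), branch(d, nil, k)) ≐ N.
Bind U := k; substituting into the one remaining equation that mentions U gives: node(k, q(unit), branch(d, nil, k)) ≐ N.
Bind Y1 := M; substituting into the one remaining equation that mentions Y1 gives: node(Y2, M, Q) ≐ node(N, node(branch(k, unit, d), leaf(d), k), node(M, M, nil)).
Bind N := node(k, q(unit), branch(d, nil, k)); substituting into the one remaining equation that mentions N gives: node(Y2, M, Q) ≐ node(node(k, q(unit), branch(d, nil, k)), node(branch(k, unit, d), leaf(d), k), node(M, M, nil)).
Decompose leaf/1: X ≐ Y2.
Bind X := Y2; no other remaining equation mentions X.
Decompose node/3: Y2 ≐ node(k, q(unit), branch(d, nil, k)),  M ≐ node(branch(k, unit, d), leaf(d), k),  Q ≐ node(M, M, nil).
Bind Y2 := node(k, q(unit), branch(d, nil, k)); no other remaining equation mentions Y2. Substituting into the earlier binding gives X := node(k, q(unit), branch(d, nil, k)).
Bind M := node(branch(k, unit, d), leaf(d), k); substituting into the remaining equation gives: Q ≐ node(node(branch(k, unit, d), leaf(d), k), node(branch(k, unit, d), leaf(d), k), nil). Substituting into the earlier binding gives Y1 := node(branch(k, unit, d), leaf(d), k).
Bind Q := node(node(branch(k, unit, d), leaf(d), k), node(branch(k, unit, d), leaf(d), k), nil).
MGU = { U := k, Y1 := node(branch(k, unit, d), leaf(d), k), N := node(k, q(unit), branch(d, nil, k)), X := node(k, q(unit), branch(d, nil, k)), Y2 := node(k, q(unit), branch(d, nil, k)), M := node(branch(k, unit, d), leaf(d), k), Q := node(node(branch(k, unit, d), leaf(d), k), node(branch(k, unit, d), leaf(d), k), nil) }, so X := node(k, q(unit), branch(d, nil, k)).

node(k, q(unit), branch(d, nil, k))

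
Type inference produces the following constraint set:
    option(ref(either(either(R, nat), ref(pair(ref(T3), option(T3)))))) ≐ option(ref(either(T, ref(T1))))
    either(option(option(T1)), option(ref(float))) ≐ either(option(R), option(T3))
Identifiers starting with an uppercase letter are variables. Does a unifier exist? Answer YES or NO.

YES

Decompose option/1: ref(either(either(R, nat), ref(pair(ref(T3), option(T3))))) ≐ ref(either(T, ref(T1))).
Decompose ref/1: either(either(R, nat), ref(pair(ref(T3), option(T3)))) ≐ either(T, ref(T1)).
Decompose either/2: either(R, nat) ≐ T,  ref(pair(ref(T3), option(T3))) ≐ ref(T1).
Bind T := either(R, nat); no other remaining equation mentions T.
Decompose ref/1: pair(ref(T3), option(T3)) ≐ T1.
Bind T1 := pair(ref(T3), option(T3)); substituting into the remaining equation gives: either(option(option(pair(ref(T3), option(T3)))), option(ref(float))) ≐ either(option(R), option(T3)).
Decompose either/2: option(option(pair(ref(T3), option(T3)))) ≐ option(R),  option(ref(float)) ≐ option(T3).
Decompose option/1: option(pair(ref(T3), option(T3))) ≐ R.
Bind R := option(pair(ref(T3), option(T3))); no other remaining equation mentions R. Substituting into the earlier binding gives T := either(option(pair(ref(T3), option(T3))), nat).
Decompose option/1: ref(float) ≐ T3.
Bind T3 := ref(float). Substituting into the earlier bindings gives T := either(option(pair(ref(ref(float)), option(ref(float)))), nat), T1 := pair(ref(ref(float)), option(ref(float))), R := option(pair(ref(ref(float)), option(ref(float)))).
No equations remain and no clash or occurs-check failure arose, so a unifier exists.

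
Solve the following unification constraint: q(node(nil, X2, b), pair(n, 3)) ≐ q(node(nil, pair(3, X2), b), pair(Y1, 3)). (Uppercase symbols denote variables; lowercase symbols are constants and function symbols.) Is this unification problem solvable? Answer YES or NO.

Decompose q/2: node(nil, X2, b) ≐ node(nil, pair(3, X2), b),  pair(n, 3) ≐ pair(Y1, 3).
Decompose node/3: nil ≐ nil,  X2 ≐ pair(3, X2),  b ≐ b.
Delete trivial equation nil ≐ nil.
Occurs check fails: X2 occurs in pair(3, X2); the equation X2 ≐ pair(3, X2) has no finite solution.

NO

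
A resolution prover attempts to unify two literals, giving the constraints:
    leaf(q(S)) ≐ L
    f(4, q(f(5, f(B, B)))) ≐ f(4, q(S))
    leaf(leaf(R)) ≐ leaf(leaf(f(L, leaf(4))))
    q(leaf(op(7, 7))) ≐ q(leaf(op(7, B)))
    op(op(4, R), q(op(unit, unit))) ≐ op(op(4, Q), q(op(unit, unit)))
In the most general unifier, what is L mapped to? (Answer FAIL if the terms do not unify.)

Bind L := leaf(q(S)); substituting into the one remaining equation that mentions L gives: leaf(leaf(R)) ≐ leaf(leaf(f(leaf(q(S)), leaf(4)))).
Decompose f/2: 4 ≐ 4,  q(f(5, f(B, B))) ≐ q(S).
Delete trivial equation 4 ≐ 4.
Decompose q/1: f(5, f(B, B)) ≐ S.
Bind S := f(5, f(B, B)); substituting into the one remaining equation that mentions S gives: leaf(leaf(R)) ≐ leaf(leaf(f(leaf(q(f(5, f(B, B)))), leaf(4)))). Substituting into the earlier binding gives L := leaf(q(f(5, f(B, B)))).
Decompose leaf/1: leaf(R) ≐ leaf(f(leaf(q(f(5, f(B, B)))), leaf(4))).
Decompose leaf/1: R ≐ f(leaf(q(f(5, f(B, B)))), leaf(4)).
Bind R := f(leaf(q(f(5, f(B, B)))), leaf(4)); substituting into the one remaining equation that mentions R gives: op(op(4, f(leaf(q(f(5, f(B, B)))), leaf(4))), q(op(unit, unit))) ≐ op(op(4, Q), q(op(unit, unit))).
Decompose q/1: leaf(op(7, 7)) ≐ leaf(op(7, B)).
Decompose leaf/1: op(7, 7) ≐ op(7, B).
Decompose op/2: 7 ≐ 7,  7 ≐ B.
Delete trivial equation 7 ≐ 7.
Bind B := 7; substituting into the remaining equation gives: op(op(4, f(leaf(q(f(5, f(7, 7)))), leaf(4))), q(op(unit, unit))) ≐ op(op(4, Q), q(op(unit, unit))). Substituting into the earlier bindings gives L := leaf(q(f(5, f(7, 7)))), S := f(5, f(7, 7)), R := f(leaf(q(f(5, f(7, 7)))), leaf(4)).
Decompose op/2: op(4, f(leaf(q(f(5, f(7, 7)))), leaf(4))) ≐ op(4, Q),  q(op(unit, unit)) ≐ q(op(unit, unit)).
Decompose op/2: 4 ≐ 4,  f(leaf(q(f(5, f(7, 7)))), leaf(4)) ≐ Q.
Delete trivial equation 4 ≐ 4.
Bind Q := f(leaf(q(f(5, f(7, 7)))), leaf(4)); no other remaining equation mentions Q.
Delete trivial equation q(op(unit, unit)) ≐ q(op(unit, unit)).
MGU = { L -> leaf(q(f(5, f(7, 7)))), S -> f(5, f(7, 7)), R -> f(leaf(q(f(5, f(7, 7)))), leaf(4)), B -> 7, Q -> f(leaf(q(f(5, f(7, 7)))), leaf(4)) }, so L -> leaf(q(f(5, f(7, 7)))).

leaf(q(f(5, f(7, 7))))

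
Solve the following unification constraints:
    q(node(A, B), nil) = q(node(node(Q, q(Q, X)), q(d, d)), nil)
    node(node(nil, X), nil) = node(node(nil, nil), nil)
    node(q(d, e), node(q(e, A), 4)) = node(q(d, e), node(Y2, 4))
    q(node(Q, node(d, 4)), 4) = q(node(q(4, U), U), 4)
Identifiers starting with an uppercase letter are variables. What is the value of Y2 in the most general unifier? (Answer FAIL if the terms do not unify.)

Decompose q/2: node(A, B) = node(node(Q, q(Q, X)), q(d, d)),  nil = nil.
Decompose node/2: A = node(Q, q(Q, X)),  B = q(d, d).
Bind A := node(Q, q(Q, X)); substituting into the one remaining equation that mentions A gives: node(q(d, e), node(q(e, node(Q, q(Q, X))), 4)) = node(q(d, e), node(Y2, 4)).
Bind B := q(d, d); no other remaining equation mentions B.
Delete trivial equation nil = nil.
Decompose node/2: node(nil, X) = node(nil, nil),  nil = nil.
Decompose node/2: nil = nil,  X = nil.
Delete trivial equation nil = nil.
Bind X := nil; substituting into the one remaining equation that mentions X gives: node(q(d, e), node(q(e, node(Q, q(Q, nil))), 4)) = node(q(d, e), node(Y2, 4)). Substituting into the earlier binding gives A := node(Q, q(Q, nil)).
Delete trivial equation nil = nil.
Decompose node/2: q(d, e) = q(d, e),  node(q(e, node(Q, q(Q, nil))), 4) = node(Y2, 4).
Delete trivial equation q(d, e) = q(d, e).
Decompose node/2: q(e, node(Q, q(Q, nil))) = Y2,  4 = 4.
Bind Y2 := q(e, node(Q, q(Q, nil))); no other remaining equation mentions Y2.
Delete trivial equation 4 = 4.
Decompose q/2: node(Q, node(d, 4)) = node(q(4, U), U),  4 = 4.
Decompose node/2: Q = q(4, U),  node(d, 4) = U.
Bind Q := q(4, U); no other remaining equation mentions Q. Substituting into the earlier bindings gives A := node(q(4, U), q(q(4, U), nil)), Y2 := q(e, node(q(4, U), q(q(4, U), nil))).
Bind U := node(d, 4); no other remaining equation mentions U. Substituting into the earlier bindings gives A := node(q(4, node(d, 4)), q(q(4, node(d, 4)), nil)), Y2 := q(e, node(q(4, node(d, 4)), q(q(4, node(d, 4)), nil))), Q := q(4, node(d, 4)).
Delete trivial equation 4 = 4.
MGU = { A ↦ node(q(4, node(d, 4)), q(q(4, node(d, 4)), nil)), B ↦ q(d, d), X ↦ nil, Y2 ↦ q(e, node(q(4, node(d, 4)), q(q(4, node(d, 4)), nil))), Q ↦ q(4, node(d, 4)), U ↦ node(d, 4) }, so Y2 ↦ q(e, node(q(4, node(d, 4)), q(q(4, node(d, 4)), nil))).

q(e, node(q(4, node(d, 4)), q(q(4, node(d, 4)), nil)))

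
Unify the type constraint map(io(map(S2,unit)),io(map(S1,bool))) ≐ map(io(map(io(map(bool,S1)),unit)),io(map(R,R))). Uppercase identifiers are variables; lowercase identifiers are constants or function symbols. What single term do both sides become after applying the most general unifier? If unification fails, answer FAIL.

Decompose map/2: io(map(S2,unit)) ≐ io(map(io(map(bool,S1)),unit)),  io(map(S1,bool)) ≐ io(map(R,R)).
Decompose io/1: map(S2,unit) ≐ map(io(map(bool,S1)),unit).
Decompose map/2: S2 ≐ io(map(bool,S1)),  unit ≐ unit.
Bind S2 := io(map(bool,S1)); no other remaining equation mentions S2.
Delete trivial equation unit ≐ unit.
Decompose io/1: map(S1,bool) ≐ map(R,R).
Decompose map/2: S1 ≐ R,  bool ≐ R.
Bind S1 := R; no other remaining equation mentions S1. Substituting into the earlier binding gives S2 := io(map(bool,R)).
Bind R := bool. Substituting into the earlier bindings gives S2 := io(map(bool,bool)), S1 := bool.
Applying the MGU to either side gives map(io(map(io(map(bool,bool)),unit)),io(map(bool,bool))).

map(io(map(io(map(bool,bool)),unit)),io(map(bool,bool)))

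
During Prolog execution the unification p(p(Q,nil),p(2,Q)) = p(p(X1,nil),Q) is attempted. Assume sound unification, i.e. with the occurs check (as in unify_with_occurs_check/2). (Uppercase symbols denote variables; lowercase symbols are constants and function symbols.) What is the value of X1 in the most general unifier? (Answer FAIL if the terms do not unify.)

FAIL

Decompose p/2: p(Q,nil) = p(X1,nil),  p(2,Q) = Q.
Decompose p/2: Q = X1,  nil = nil.
Bind Q := X1; substituting into the one remaining equation that mentions Q gives: p(2,X1) = X1.
Delete trivial equation nil = nil.
Occurs check fails: X1 occurs in p(2,X1); the equation X1 = p(2,X1) has no finite solution.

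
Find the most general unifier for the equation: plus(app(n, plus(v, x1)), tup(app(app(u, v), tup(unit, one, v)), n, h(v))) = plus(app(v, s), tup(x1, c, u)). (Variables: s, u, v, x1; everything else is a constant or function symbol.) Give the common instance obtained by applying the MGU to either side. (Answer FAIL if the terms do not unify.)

FAIL

Decompose plus/2: app(n, plus(v, x1)) = app(v, s),  tup(app(app(u, v), tup(unit, one, v)), n, h(v)) = tup(x1, c, u).
Decompose app/2: n = v,  plus(v, x1) = s.
Bind v := n; substituting into the remaining equations gives: plus(n, x1) = s,  tup(app(app(u, n), tup(unit, one, n)), n, h(n)) = tup(x1, c, u).
Bind s := plus(n, x1); no other remaining equation mentions s.
Decompose tup/3: app(app(u, n), tup(unit, one, n)) = x1,  n = c,  h(n) = u.
Bind x1 := app(app(u, n), tup(unit, one, n)); no other remaining equation mentions x1. Substituting into the earlier binding gives s := plus(n, app(app(u, n), tup(unit, one, n))).
Clash: constants n and c differ; no unifier exists.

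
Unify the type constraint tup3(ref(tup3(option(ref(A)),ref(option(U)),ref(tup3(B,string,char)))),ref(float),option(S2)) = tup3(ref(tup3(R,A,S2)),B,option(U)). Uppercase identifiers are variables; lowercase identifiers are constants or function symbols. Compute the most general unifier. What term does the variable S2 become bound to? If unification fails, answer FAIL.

ref(tup3(ref(float),string,char))

Decompose tup3/3: ref(tup3(option(ref(A)),ref(option(U)),ref(tup3(B,string,char)))) = ref(tup3(R,A,S2)),  ref(float) = B,  option(S2) = option(U).
Decompose ref/1: tup3(option(ref(A)),ref(option(U)),ref(tup3(B,string,char))) = tup3(R,A,S2).
Decompose tup3/3: option(ref(A)) = R,  ref(option(U)) = A,  ref(tup3(B,string,char)) = S2.
Bind R := option(ref(A)); no other remaining equation mentions R.
Bind A := ref(option(U)); no other remaining equation mentions A. Substituting into the earlier binding gives R := option(ref(ref(option(U)))).
Bind S2 := ref(tup3(B,string,char)); substituting into the one remaining equation that mentions S2 gives: option(ref(tup3(B,string,char))) = option(U).
Bind B := ref(float); substituting into the remaining equation gives: option(ref(tup3(ref(float),string,char))) = option(U). Substituting into the earlier binding gives S2 := ref(tup3(ref(float),string,char)).
Decompose option/1: ref(tup3(ref(float),string,char)) = U.
Bind U := ref(tup3(ref(float),string,char)). Substituting into the earlier bindings gives R := option(ref(ref(option(ref(tup3(ref(float),string,char)))))), A := ref(option(ref(tup3(ref(float),string,char)))).
MGU = { R := option(ref(ref(option(ref(tup3(ref(float),string,char)))))), A := ref(option(ref(tup3(ref(float),string,char)))), S2 := ref(tup3(ref(float),string,char)), B := ref(float), U := ref(tup3(ref(float),string,char)) }, so S2 := ref(tup3(ref(float),string,char)).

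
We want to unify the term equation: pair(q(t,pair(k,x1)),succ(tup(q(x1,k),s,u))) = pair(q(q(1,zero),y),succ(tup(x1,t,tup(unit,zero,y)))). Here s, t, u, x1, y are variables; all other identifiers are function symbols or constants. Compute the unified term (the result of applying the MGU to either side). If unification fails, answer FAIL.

Decompose pair/2: q(t,pair(k,x1)) = q(q(1,zero),y),  succ(tup(q(x1,k),s,u)) = succ(tup(x1,t,tup(unit,zero,y))).
Decompose q/2: t = q(1,zero),  pair(k,x1) = y.
Bind t := q(1,zero); substituting into the one remaining equation that mentions t gives: succ(tup(q(x1,k),s,u)) = succ(tup(x1,q(1,zero),tup(unit,zero,y))).
Bind y := pair(k,x1); substituting into the remaining equation gives: succ(tup(q(x1,k),s,u)) = succ(tup(x1,q(1,zero),tup(unit,zero,pair(k,x1)))).
Decompose succ/1: tup(q(x1,k),s,u) = tup(x1,q(1,zero),tup(unit,zero,pair(k,x1))).
Decompose tup/3: q(x1,k) = x1,  s = q(1,zero),  u = tup(unit,zero,pair(k,x1)).
Occurs check fails: x1 occurs in q(x1,k); the equation x1 = q(x1,k) has no finite solution.

FAIL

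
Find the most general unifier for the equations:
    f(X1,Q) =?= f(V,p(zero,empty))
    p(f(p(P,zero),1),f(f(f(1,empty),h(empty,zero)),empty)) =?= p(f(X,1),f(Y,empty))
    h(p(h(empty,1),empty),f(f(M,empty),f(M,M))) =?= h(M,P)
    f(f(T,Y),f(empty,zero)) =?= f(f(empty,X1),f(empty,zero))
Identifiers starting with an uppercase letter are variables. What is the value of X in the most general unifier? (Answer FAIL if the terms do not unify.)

Decompose f/2: X1 =?= V,  Q =?= p(zero,empty).
Bind X1 := V; substituting into the one remaining equation that mentions X1 gives: f(f(T,Y),f(empty,zero)) =?= f(f(empty,V),f(empty,zero)).
Bind Q := p(zero,empty); no other remaining equation mentions Q.
Decompose p/2: f(p(P,zero),1) =?= f(X,1),  f(f(f(1,empty),h(empty,zero)),empty) =?= f(Y,empty).
Decompose f/2: p(P,zero) =?= X,  1 =?= 1.
Bind X := p(P,zero); no other remaining equation mentions X.
Delete trivial equation 1 =?= 1.
Decompose f/2: f(f(1,empty),h(empty,zero)) =?= Y,  empty =?= empty.
Bind Y := f(f(1,empty),h(empty,zero)); substituting into the one remaining equation that mentions Y gives: f(f(T,f(f(1,empty),h(empty,zero))),f(empty,zero)) =?= f(f(empty,V),f(empty,zero)).
Delete trivial equation empty =?= empty.
Decompose h/2: p(h(empty,1),empty) =?= M,  f(f(M,empty),f(M,M)) =?= P.
Bind M := p(h(empty,1),empty); substituting into the one remaining equation that mentions M gives: f(f(p(h(empty,1),empty),empty),f(p(h(empty,1),empty),p(h(empty,1),empty))) =?= P.
Bind P := f(f(p(h(empty,1),empty),empty),f(p(h(empty,1),empty),p(h(empty,1),empty))); no other remaining equation mentions P. Substituting into the earlier binding gives X := p(f(f(p(h(empty,1),empty),empty),f(p(h(empty,1),empty),p(h(empty,1),empty))),zero).
Decompose f/2: f(T,f(f(1,empty),h(empty,zero))) =?= f(empty,V),  f(empty,zero) =?= f(empty,zero).
Decompose f/2: T =?= empty,  f(f(1,empty),h(empty,zero)) =?= V.
Bind T := empty; no other remaining equation mentions T.
Bind V := f(f(1,empty),h(empty,zero)); no other remaining equation mentions V. Substituting into the earlier binding gives X1 := f(f(1,empty),h(empty,zero)).
Delete trivial equation f(empty,zero) =?= f(empty,zero).
MGU = { X1 -> f(f(1,empty),h(empty,zero)), Q -> p(zero,empty), X -> p(f(f(p(h(empty,1),empty),empty),f(p(h(empty,1),empty),p(h(empty,1),empty))),zero), Y -> f(f(1,empty),h(empty,zero)), M -> p(h(empty,1),empty), P -> f(f(p(h(empty,1),empty),empty),f(p(h(empty,1),empty),p(h(empty,1),empty))), T -> empty, V -> f(f(1,empty),h(empty,zero)) }, so X -> p(f(f(p(h(empty,1),empty),empty),f(p(h(empty,1),empty),p(h(empty,1),empty))),zero).

p(f(f(p(h(empty,1),empty),empty),f(p(h(empty,1),empty),p(h(empty,1),empty))),zero)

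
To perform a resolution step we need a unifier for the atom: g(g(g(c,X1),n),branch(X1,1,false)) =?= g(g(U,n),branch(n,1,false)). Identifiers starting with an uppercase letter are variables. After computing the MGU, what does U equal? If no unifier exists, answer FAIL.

Decompose g/2: g(g(c,X1),n) =?= g(U,n),  branch(X1,1,false) =?= branch(n,1,false).
Decompose g/2: g(c,X1) =?= U,  n =?= n.
Bind U := g(c,X1); no other remaining equation mentions U.
Delete trivial equation n =?= n.
Decompose branch/3: X1 =?= n,  1 =?= 1,  false =?= false.
Bind X1 := n; no other remaining equation mentions X1. Substituting into the earlier binding gives U := g(c,n).
Delete trivial equation 1 =?= 1.
Delete trivial equation false =?= false.
MGU = { U ↦ g(c,n), X1 ↦ n }, so U ↦ g(c,n).

g(c,n)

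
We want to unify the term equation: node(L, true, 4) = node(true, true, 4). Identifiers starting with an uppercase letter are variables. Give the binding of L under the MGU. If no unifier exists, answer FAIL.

true

Decompose node/3: L = true,  true = true,  4 = 4.
Bind L := true; no other remaining equation mentions L.
Delete trivial equation true = true.
Delete trivial equation 4 = 4.
MGU = { L := true }, so L := true.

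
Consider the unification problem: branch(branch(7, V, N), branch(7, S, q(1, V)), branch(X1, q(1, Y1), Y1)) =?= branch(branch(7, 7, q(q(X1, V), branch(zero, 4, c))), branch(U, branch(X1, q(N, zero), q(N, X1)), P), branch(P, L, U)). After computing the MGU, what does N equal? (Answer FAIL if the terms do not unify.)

Decompose branch/3: branch(7, V, N) =?= branch(7, 7, q(q(X1, V), branch(zero, 4, c))),  branch(7, S, q(1, V)) =?= branch(U, branch(X1, q(N, zero), q(N, X1)), P),  branch(X1, q(1, Y1), Y1) =?= branch(P, L, U).
Decompose branch/3: 7 =?= 7,  V =?= 7,  N =?= q(q(X1, V), branch(zero, 4, c)).
Delete trivial equation 7 =?= 7.
Bind V := 7; substituting into the 2 remaining equations that mention V gives: N =?= q(q(X1, 7), branch(zero, 4, c)),  branch(7, S, q(1, 7)) =?= branch(U, branch(X1, q(N, zero), q(N, X1)), P).
Bind N := q(q(X1, 7), branch(zero, 4, c)); substituting into the one remaining equation that mentions N gives: branch(7, S, q(1, 7)) =?= branch(U, branch(X1, q(q(q(X1, 7), branch(zero, 4, c)), zero), q(q(q(X1, 7), branch(zero, 4, c)), X1)), P).
Decompose branch/3: 7 =?= U,  S =?= branch(X1, q(q(q(X1, 7), branch(zero, 4, c)), zero), q(q(q(X1, 7), branch(zero, 4, c)), X1)),  q(1, 7) =?= P.
Bind U := 7; substituting into the one remaining equation that mentions U gives: branch(X1, q(1, Y1), Y1) =?= branch(P, L, 7).
Bind S := branch(X1, q(q(q(X1, 7), branch(zero, 4, c)), zero), q(q(q(X1, 7), branch(zero, 4, c)), X1)); no other remaining equation mentions S.
Bind P := q(1, 7); substituting into the remaining equation gives: branch(X1, q(1, Y1), Y1) =?= branch(q(1, 7), L, 7).
Decompose branch/3: X1 =?= q(1, 7),  q(1, Y1) =?= L,  Y1 =?= 7.
Bind X1 := q(1, 7); no other remaining equation mentions X1. Substituting into the earlier bindings gives N := q(q(q(1, 7), 7), branch(zero, 4, c)), S := branch(q(1, 7), q(q(q(q(1, 7), 7), branch(zero, 4, c)), zero), q(q(q(q(1, 7), 7), branch(zero, 4, c)), q(1, 7))).
Bind L := q(1, Y1); no other remaining equation mentions L.
Bind Y1 := 7. Substituting into the earlier binding gives L := q(1, 7).
MGU = { V ↦ 7, N ↦ q(q(q(1, 7), 7), branch(zero, 4, c)), U ↦ 7, S ↦ branch(q(1, 7), q(q(q(q(1, 7), 7), branch(zero, 4, c)), zero), q(q(q(q(1, 7), 7), branch(zero, 4, c)), q(1, 7))), P ↦ q(1, 7), X1 ↦ q(1, 7), L ↦ q(1, 7), Y1 ↦ 7 }, so N ↦ q(q(q(1, 7), 7), branch(zero, 4, c)).

q(q(q(1, 7), 7), branch(zero, 4, c))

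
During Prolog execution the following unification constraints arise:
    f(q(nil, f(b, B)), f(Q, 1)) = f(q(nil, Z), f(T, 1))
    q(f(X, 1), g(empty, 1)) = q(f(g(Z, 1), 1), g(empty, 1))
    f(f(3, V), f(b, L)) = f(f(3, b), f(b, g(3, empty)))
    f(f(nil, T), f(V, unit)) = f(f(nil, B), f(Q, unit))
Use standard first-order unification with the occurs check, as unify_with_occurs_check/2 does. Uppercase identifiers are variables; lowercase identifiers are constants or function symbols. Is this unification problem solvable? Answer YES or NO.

Decompose f/2: q(nil, f(b, B)) = q(nil, Z),  f(Q, 1) = f(T, 1).
Decompose q/2: nil = nil,  f(b, B) = Z.
Delete trivial equation nil = nil.
Bind Z := f(b, B); substituting into the one remaining equation that mentions Z gives: q(f(X, 1), g(empty, 1)) = q(f(g(f(b, B), 1), 1), g(empty, 1)).
Decompose f/2: Q = T,  1 = 1.
Bind Q := T; substituting into the one remaining equation that mentions Q gives: f(f(nil, T), f(V, unit)) = f(f(nil, B), f(T, unit)).
Delete trivial equation 1 = 1.
Decompose q/2: f(X, 1) = f(g(f(b, B), 1), 1),  g(empty, 1) = g(empty, 1).
Decompose f/2: X = g(f(b, B), 1),  1 = 1.
Bind X := g(f(b, B), 1); no other remaining equation mentions X.
Delete trivial equation 1 = 1.
Delete trivial equation g(empty, 1) = g(empty, 1).
Decompose f/2: f(3, V) = f(3, b),  f(b, L) = f(b, g(3, empty)).
Decompose f/2: 3 = 3,  V = b.
Delete trivial equation 3 = 3.
Bind V := b; substituting into the one remaining equation that mentions V gives: f(f(nil, T), f(b, unit)) = f(f(nil, B), f(T, unit)).
Decompose f/2: b = b,  L = g(3, empty).
Delete trivial equation b = b.
Bind L := g(3, empty); no other remaining equation mentions L.
Decompose f/2: f(nil, T) = f(nil, B),  f(b, unit) = f(T, unit).
Decompose f/2: nil = nil,  T = B.
Delete trivial equation nil = nil.
Bind T := B; substituting into the remaining equation gives: f(b, unit) = f(B, unit). Substituting into the earlier binding gives Q := B.
Decompose f/2: b = B,  unit = unit.
Bind B := b; no other remaining equation mentions B. Substituting into the earlier bindings gives Z := f(b, b), Q := b, X := g(f(b, b), 1), T := b.
Delete trivial equation unit = unit.
No equations remain and no clash or occurs-check failure arose, so a unifier exists.

YES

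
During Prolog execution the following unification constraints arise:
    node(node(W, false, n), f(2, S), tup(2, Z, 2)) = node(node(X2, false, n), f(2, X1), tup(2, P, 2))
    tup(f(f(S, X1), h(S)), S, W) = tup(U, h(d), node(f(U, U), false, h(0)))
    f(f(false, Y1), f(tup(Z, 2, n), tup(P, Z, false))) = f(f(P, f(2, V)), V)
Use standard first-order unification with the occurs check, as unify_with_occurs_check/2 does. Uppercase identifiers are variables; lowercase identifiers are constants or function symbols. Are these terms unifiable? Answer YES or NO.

Decompose node/3: node(W, false, n) = node(X2, false, n),  f(2, S) = f(2, X1),  tup(2, Z, 2) = tup(2, P, 2).
Decompose node/3: W = X2,  false = false,  n = n.
Bind W := X2; substituting into the one remaining equation that mentions W gives: tup(f(f(S, X1), h(S)), S, X2) = tup(U, h(d), node(f(U, U), false, h(0))).
Delete trivial equation false = false.
Delete trivial equation n = n.
Decompose f/2: 2 = 2,  S = X1.
Delete trivial equation 2 = 2.
Bind S := X1; substituting into the one remaining equation that mentions S gives: tup(f(f(X1, X1), h(X1)), X1, X2) = tup(U, h(d), node(f(U, U), false, h(0))).
Decompose tup/3: 2 = 2,  Z = P,  2 = 2.
Delete trivial equation 2 = 2.
Bind Z := P; substituting into the one remaining equation that mentions Z gives: f(f(false, Y1), f(tup(P, 2, n), tup(P, P, false))) = f(f(P, f(2, V)), V).
Delete trivial equation 2 = 2.
Decompose tup/3: f(f(X1, X1), h(X1)) = U,  X1 = h(d),  X2 = node(f(U, U), false, h(0)).
Bind U := f(f(X1, X1), h(X1)); substituting into the one remaining equation that mentions U gives: X2 = node(f(f(f(X1, X1), h(X1)), f(f(X1, X1), h(X1))), false, h(0)).
Bind X1 := h(d); substituting into the one remaining equation that mentions X1 gives: X2 = node(f(f(f(h(d), h(d)), h(h(d))), f(f(h(d), h(d)), h(h(d)))), false, h(0)). Substituting into the earlier bindings gives S := h(d), U := f(f(h(d), h(d)), h(h(d))).
Bind X2 := node(f(f(f(h(d), h(d)), h(h(d))), f(f(h(d), h(d)), h(h(d)))), false, h(0)); no other remaining equation mentions X2. Substituting into the earlier binding gives W := node(f(f(f(h(d), h(d)), h(h(d))), f(f(h(d), h(d)), h(h(d)))), false, h(0)).
Decompose f/2: f(false, Y1) = f(P, f(2, V)),  f(tup(P, 2, n), tup(P, P, false)) = V.
Decompose f/2: false = P,  Y1 = f(2, V).
Bind P := false; substituting into the one remaining equation that mentions P gives: f(tup(false, 2, n), tup(false, false, false)) = V. Substituting into the earlier binding gives Z := false.
Bind Y1 := f(2, V); no other remaining equation mentions Y1.
Bind V := f(tup(false, 2, n), tup(false, false, false)). Substituting into the earlier binding gives Y1 := f(2, f(tup(false, 2, n), tup(false, false, false))).
No equations remain and no clash or occurs-check failure arose, so a unifier exists.

YES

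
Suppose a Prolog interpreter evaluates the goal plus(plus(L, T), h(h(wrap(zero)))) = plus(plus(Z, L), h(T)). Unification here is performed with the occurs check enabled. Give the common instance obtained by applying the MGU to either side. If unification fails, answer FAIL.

plus(plus(h(wrap(zero)), h(wrap(zero))), h(h(wrap(zero))))

Decompose plus/2: plus(L, T) = plus(Z, L),  h(h(wrap(zero))) = h(T).
Decompose plus/2: L = Z,  T = L.
Bind L := Z; substituting into the one remaining equation that mentions L gives: T = Z.
Bind T := Z; substituting into the remaining equation gives: h(h(wrap(zero))) = h(Z).
Decompose h/1: h(wrap(zero)) = Z.
Bind Z := h(wrap(zero)). Substituting into the earlier bindings gives L := h(wrap(zero)), T := h(wrap(zero)).
Applying the MGU to either side gives plus(plus(h(wrap(zero)), h(wrap(zero))), h(h(wrap(zero)))).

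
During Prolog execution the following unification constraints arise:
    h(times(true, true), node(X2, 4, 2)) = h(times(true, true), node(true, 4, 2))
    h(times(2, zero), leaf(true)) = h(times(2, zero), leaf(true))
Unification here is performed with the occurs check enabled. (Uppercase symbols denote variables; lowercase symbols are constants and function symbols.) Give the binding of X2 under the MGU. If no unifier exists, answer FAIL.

true

Decompose h/2: times(true, true) = times(true, true),  node(X2, 4, 2) = node(true, 4, 2).
Delete trivial equation times(true, true) = times(true, true).
Decompose node/3: X2 = true,  4 = 4,  2 = 2.
Bind X2 := true; no other remaining equation mentions X2.
Delete trivial equation 4 = 4.
Delete trivial equation 2 = 2.
Delete trivial equation h(times(2, zero), leaf(true)) = h(times(2, zero), leaf(true)).
MGU = { X2 -> true }, so X2 -> true.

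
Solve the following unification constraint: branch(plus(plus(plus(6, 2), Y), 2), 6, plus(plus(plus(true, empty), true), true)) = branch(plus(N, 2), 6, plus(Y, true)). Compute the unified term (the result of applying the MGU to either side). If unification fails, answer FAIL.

Decompose branch/3: plus(plus(plus(6, 2), Y), 2) = plus(N, 2),  6 = 6,  plus(plus(plus(true, empty), true), true) = plus(Y, true).
Decompose plus/2: plus(plus(6, 2), Y) = N,  2 = 2.
Bind N := plus(plus(6, 2), Y); no other remaining equation mentions N.
Delete trivial equation 2 = 2.
Delete trivial equation 6 = 6.
Decompose plus/2: plus(plus(true, empty), true) = Y,  true = true.
Bind Y := plus(plus(true, empty), true); no other remaining equation mentions Y. Substituting into the earlier binding gives N := plus(plus(6, 2), plus(plus(true, empty), true)).
Delete trivial equation true = true.
Applying the MGU to either side gives branch(plus(plus(plus(6, 2), plus(plus(true, empty), true)), 2), 6, plus(plus(plus(true, empty), true), true)).

branch(plus(plus(plus(6, 2), plus(plus(true, empty), true)), 2), 6, plus(plus(plus(true, empty), true), true))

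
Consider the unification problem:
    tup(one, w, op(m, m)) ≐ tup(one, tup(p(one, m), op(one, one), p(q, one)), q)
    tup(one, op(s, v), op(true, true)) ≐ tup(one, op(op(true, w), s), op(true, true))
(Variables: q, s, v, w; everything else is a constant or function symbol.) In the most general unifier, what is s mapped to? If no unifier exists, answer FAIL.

Decompose tup/3: one ≐ one,  w ≐ tup(p(one, m), op(one, one), p(q, one)),  op(m, m) ≐ q.
Delete trivial equation one ≐ one.
Bind w := tup(p(one, m), op(one, one), p(q, one)); substituting into the one remaining equation that mentions w gives: tup(one, op(s, v), op(true, true)) ≐ tup(one, op(op(true, tup(p(one, m), op(one, one), p(q, one))), s), op(true, true)).
Bind q := op(m, m); substituting into the remaining equation gives: tup(one, op(s, v), op(true, true)) ≐ tup(one, op(op(true, tup(p(one, m), op(one, one), p(op(m, m), one))), s), op(true, true)). Substituting into the earlier binding gives w := tup(p(one, m), op(one, one), p(op(m, m), one)).
Decompose tup/3: one ≐ one,  op(s, v) ≐ op(op(true, tup(p(one, m), op(one, one), p(op(m, m), one))), s),  op(true, true) ≐ op(true, true).
Delete trivial equation one ≐ one.
Decompose op/2: s ≐ op(true, tup(p(one, m), op(one, one), p(op(m, m), one))),  v ≐ s.
Bind s := op(true, tup(p(one, m), op(one, one), p(op(m, m), one))); substituting into the one remaining equation that mentions s gives: v ≐ op(true, tup(p(one, m), op(one, one), p(op(m, m), one))).
Bind v := op(true, tup(p(one, m), op(one, one), p(op(m, m), one))); no other remaining equation mentions v.
Delete trivial equation op(true, true) ≐ op(true, true).
MGU = { w ↦ tup(p(one, m), op(one, one), p(op(m, m), one)), q ↦ op(m, m), s ↦ op(true, tup(p(one, m), op(one, one), p(op(m, m), one))), v ↦ op(true, tup(p(one, m), op(one, one), p(op(m, m), one))) }, so s ↦ op(true, tup(p(one, m), op(one, one), p(op(m, m), one))).

op(true, tup(p(one, m), op(one, one), p(op(m, m), one)))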